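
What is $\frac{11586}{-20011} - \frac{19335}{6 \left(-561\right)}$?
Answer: $\frac{115971403}{22452342} \approx 5.1652$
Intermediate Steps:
$\frac{11586}{-20011} - \frac{19335}{6 \left(-561\right)} = 11586 \left(- \frac{1}{20011}\right) - \frac{19335}{-3366} = - \frac{11586}{20011} - - \frac{6445}{1122} = - \frac{11586}{20011} + \frac{6445}{1122} = \frac{115971403}{22452342}$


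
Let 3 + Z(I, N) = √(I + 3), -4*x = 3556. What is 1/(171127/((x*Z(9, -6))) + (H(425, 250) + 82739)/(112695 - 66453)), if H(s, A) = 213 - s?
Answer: 730818701117358/49952274767178167 - 491771853196008*√3/49952274767178167 ≈ -0.0024214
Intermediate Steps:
x = -889 (x = -¼*3556 = -889)
Z(I, N) = -3 + √(3 + I) (Z(I, N) = -3 + √(I + 3) = -3 + √(3 + I))
1/(171127/((x*Z(9, -6))) + (H(425, 250) + 82739)/(112695 - 66453)) = 1/(171127/((-889*(-3 + √(3 + 9)))) + ((213 - 1*425) + 82739)/(112695 - 66453)) = 1/(171127/((-889*(-3 + √12))) + ((213 - 425) + 82739)/46242) = 1/(171127/((-889*(-3 + 2*√3))) + (-212 + 82739)*(1/46242)) = 1/(171127/(2667 - 1778*√3) + 82527*(1/46242)) = 1/(171127/(2667 - 1778*√3) + 27509/15414) = 1/(27509/15414 + 171127/(2667 - 1778*√3))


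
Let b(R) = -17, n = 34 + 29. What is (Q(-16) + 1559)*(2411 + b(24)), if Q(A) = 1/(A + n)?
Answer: 175417956/47 ≈ 3.7323e+6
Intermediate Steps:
n = 63
Q(A) = 1/(63 + A) (Q(A) = 1/(A + 63) = 1/(63 + A))
(Q(-16) + 1559)*(2411 + b(24)) = (1/(63 - 16) + 1559)*(2411 - 17) = (1/47 + 1559)*2394 = (73274/47)*2394 = 175417956/47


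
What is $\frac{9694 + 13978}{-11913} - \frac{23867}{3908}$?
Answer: $- \frac{34257977}{4232364} \approx -8.0943$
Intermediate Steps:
$\frac{9694 + 13978}{-11913} - \frac{23867}{3908} = 23672 \left(- \frac{1}{11913}\right) - \frac{23867}{3908} = - \frac{2152}{1083} - \frac{23867}{3908} = - \frac{34257977}{4232364}$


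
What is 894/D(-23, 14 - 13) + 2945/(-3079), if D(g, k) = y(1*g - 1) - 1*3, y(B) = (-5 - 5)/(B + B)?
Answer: -66260339/206293 ≈ -321.20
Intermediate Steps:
y(B) = -5/B (y(B) = -10*1/(2*B) = -5/B)
D(g, k) = -3 - 5/(-1 + g) (D(g, k) = -5/(1*g - 1) - 1*3 = -5/(g - 1) - 3 = -5/(-1 + g) - 3 = -3 - 5/(-1 + g))
894/D(-23, 14 - 13) + 2945/(-3079) = 894/(((-2 - 3*(-23))/(-1 - 23))) + 2945/(-3079) = 894/(((-2 + 69)/(-24))) + 2945*(-1/3079) = 894/((-1/24*67)) - 2945/3079 = 894/(-67/24) - 2945/3079 = 894*(-24/67) - 2945/3079 = -21456/67 - 2945/3079 = -66260339/206293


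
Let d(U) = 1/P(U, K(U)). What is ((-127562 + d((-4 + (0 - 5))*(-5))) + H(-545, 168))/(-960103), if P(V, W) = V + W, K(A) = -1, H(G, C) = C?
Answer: 5605335/42244532 ≈ 0.13269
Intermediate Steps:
d(U) = 1/(-1 + U) (d(U) = 1/(U - 1) = 1/(-1 + U))
((-127562 + d((-4 + (0 - 5))*(-5))) + H(-545, 168))/(-960103) = ((-127562 + 1/(-1 + (-4 + (0 - 5))*(-5))) + 168)/(-960103) = ((-127562 + 1/(-1 + (-4 - 5)*(-5))) + 168)*(-1/960103) = ((-127562 + 1/(-1 - 9*(-5))) + 168)*(-1/960103) = ((-127562 + 1/(-1 + 45)) + 168)*(-1/960103) = ((-127562 + 1/44) + 168)*(-1/960103) = (-5612727/44 + 168)*(-1/960103) = -5605335/44*(-1/960103) = 5605335/42244532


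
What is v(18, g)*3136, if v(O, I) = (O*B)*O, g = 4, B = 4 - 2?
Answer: 2032128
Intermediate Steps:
B = 2
v(O, I) = 2*O² (v(O, I) = (O*2)*O = (2*O)*O = 2*O²)
v(18, g)*3136 = (2*18²)*3136 = (2*324)*3136 = 648*3136 = 2032128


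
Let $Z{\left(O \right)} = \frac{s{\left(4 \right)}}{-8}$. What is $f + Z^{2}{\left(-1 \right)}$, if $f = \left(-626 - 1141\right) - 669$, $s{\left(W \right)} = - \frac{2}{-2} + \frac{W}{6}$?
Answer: $- \frac{1403111}{576} \approx -2436.0$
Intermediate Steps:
$s{\left(W \right)} = 1 + \frac{W}{6}$ ($s{\left(W \right)} = \left(-2\right) \left(- \frac{1}{2}\right) + W \frac{1}{6} = 1 + \frac{W}{6}$)
$Z{\left(O \right)} = - \frac{5}{24}$ ($Z{\left(O \right)} = \frac{1 + \frac{1}{6} \cdot 4}{-8} = \left(1 + \frac{2}{3}\right) \left(- \frac{1}{8}\right) = \frac{5}{3} \left(- \frac{1}{8}\right) = - \frac{5}{24}$)
$f = -2436$ ($f = -1767 - 669 = -2436$)
$f + Z^{2}{\left(-1 \right)} = -2436 + \left(- \frac{5}{24}\right)^{2} = -2436 + \frac{25}{576} = - \frac{1403111}{576}$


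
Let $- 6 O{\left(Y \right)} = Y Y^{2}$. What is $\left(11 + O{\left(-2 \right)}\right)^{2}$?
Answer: $\frac{1369}{9} \approx 152.11$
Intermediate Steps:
$O{\left(Y \right)} = - \frac{Y^{3}}{6}$ ($O{\left(Y \right)} = - \frac{Y Y^{2}}{6} = - \frac{Y^{3}}{6}$)
$\left(11 + O{\left(-2 \right)}\right)^{2} = \left(11 - \frac{\left(-2\right)^{3}}{6}\right)^{2} = \left(11 - - \frac{4}{3}\right)^{2} = \left(11 + \frac{4}{3}\right)^{2} = \left(\frac{37}{3}\right)^{2} = \frac{1369}{9}$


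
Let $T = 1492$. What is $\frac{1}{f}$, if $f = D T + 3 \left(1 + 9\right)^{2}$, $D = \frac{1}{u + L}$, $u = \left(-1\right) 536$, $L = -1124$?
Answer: $\frac{415}{124127} \approx 0.0033434$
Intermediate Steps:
$u = -536$
$D = - \frac{1}{1660}$ ($D = \frac{1}{-536 - 1124} = \frac{1}{-1660} = - \frac{1}{1660} \approx -0.00060241$)
$f = \frac{124127}{415}$ ($f = \left(- \frac{1}{1660}\right) 1492 + 3 \left(1 + 9\right)^{2} = - \frac{373}{415} + 3 \cdot 10^{2} = - \frac{373}{415} + 3 \cdot 100 = - \frac{373}{415} + 300 = \frac{124127}{415} \approx 299.1$)
$\frac{1}{f} = \frac{1}{\frac{124127}{415}} = \frac{415}{124127}$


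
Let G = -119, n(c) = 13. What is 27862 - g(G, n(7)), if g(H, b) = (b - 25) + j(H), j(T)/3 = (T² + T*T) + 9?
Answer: -57119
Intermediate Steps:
j(T) = 27 + 6*T² (j(T) = 3*((T² + T*T) + 9) = 3*((T² + T²) + 9) = 3*(2*T² + 9) = 3*(9 + 2*T²) = 27 + 6*T²)
g(H, b) = 2 + b + 6*H² (g(H, b) = (b - 25) + (27 + 6*H²) = (-25 + b) + (27 + 6*H²) = 2 + b + 6*H²)
27862 - g(G, n(7)) = 27862 - (2 + 13 + 6*(-119)²) = 27862 - (2 + 13 + 6*14161) = 27862 - (2 + 13 + 84966) = 27862 - 1*84981 = 27862 - 84981 = -57119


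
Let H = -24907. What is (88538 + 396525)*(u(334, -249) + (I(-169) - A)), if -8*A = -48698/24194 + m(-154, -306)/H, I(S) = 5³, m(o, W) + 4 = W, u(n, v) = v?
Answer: -145272628490132383/2410399832 ≈ -6.0269e+7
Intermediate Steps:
m(o, W) = -4 + W
I(S) = 125
A = 602710473/2410399832 (A = -(-48698/24194 + (-4 - 306)/(-24907))/8 = -(-48698*1/24194 - 310*(-1/24907))/8 = -(-24349/12097 + 310/24907)/8 = -⅛*(-602710473/301299979) = 602710473/2410399832 ≈ 0.25005)
(88538 + 396525)*(u(334, -249) + (I(-169) - A)) = (88538 + 396525)*(-249 + (125 - 1*602710473/2410399832)) = 485063*(-249 + (125 - 602710473/2410399832)) = 485063*(-249 + 300697268527/2410399832) = 485063*(-299492289641/2410399832) = -145272628490132383/2410399832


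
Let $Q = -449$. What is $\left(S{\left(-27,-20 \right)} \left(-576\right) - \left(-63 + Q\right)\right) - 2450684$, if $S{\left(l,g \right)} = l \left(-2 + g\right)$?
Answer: $-2792316$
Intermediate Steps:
$\left(S{\left(-27,-20 \right)} \left(-576\right) - \left(-63 + Q\right)\right) - 2450684 = \left(- 27 \left(-2 - 20\right) \left(-576\right) + \left(63 - -449\right)\right) - 2450684 = \left(\left(-27\right) \left(-22\right) \left(-576\right) + \left(63 + 449\right)\right) - 2450684 = \left(594 \left(-576\right) + 512\right) - 2450684 = \left(-342144 + 512\right) - 2450684 = -341632 - 2450684 = -2792316$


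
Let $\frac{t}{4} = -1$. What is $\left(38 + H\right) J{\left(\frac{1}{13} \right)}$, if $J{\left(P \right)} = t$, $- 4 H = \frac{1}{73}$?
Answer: $- \frac{11095}{73} \approx -151.99$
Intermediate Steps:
$t = -4$ ($t = 4 \left(-1\right) = -4$)
$H = - \frac{1}{292}$ ($H = - \frac{1}{4 \cdot 73} = \left(- \frac{1}{4}\right) \frac{1}{73} = - \frac{1}{292} \approx -0.0034247$)
$J{\left(P \right)} = -4$
$\left(38 + H\right) J{\left(\frac{1}{13} \right)} = \left(38 - \frac{1}{292}\right) \left(-4\right) = \frac{11095}{292} \left(-4\right) = - \frac{11095}{73}$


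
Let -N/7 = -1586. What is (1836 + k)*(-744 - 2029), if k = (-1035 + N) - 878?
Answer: -30572325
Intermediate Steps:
N = 11102 (N = -7*(-1586) = 11102)
k = 9189 (k = (-1035 + 11102) - 878 = 10067 - 878 = 9189)
(1836 + k)*(-744 - 2029) = (1836 + 9189)*(-744 - 2029) = 11025*(-2773) = -30572325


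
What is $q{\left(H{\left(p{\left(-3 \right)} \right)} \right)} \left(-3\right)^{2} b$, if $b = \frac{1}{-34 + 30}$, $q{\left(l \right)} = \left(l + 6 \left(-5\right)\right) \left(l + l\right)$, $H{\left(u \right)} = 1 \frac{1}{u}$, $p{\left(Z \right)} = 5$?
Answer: $\frac{1341}{50} \approx 26.82$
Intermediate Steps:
$H{\left(u \right)} = \frac{1}{u}$
$q{\left(l \right)} = 2 l \left(-30 + l\right)$ ($q{\left(l \right)} = \left(l - 30\right) 2 l = \left(-30 + l\right) 2 l = 2 l \left(-30 + l\right)$)
$b = - \frac{1}{4}$ ($b = \frac{1}{-4} = - \frac{1}{4} \approx -0.25$)
$q{\left(H{\left(p{\left(-3 \right)} \right)} \right)} \left(-3\right)^{2} b = \frac{2 \left(-30 + \frac{1}{5}\right)}{5} \left(-3\right)^{2} \left(- \frac{1}{4}\right) = 2 \cdot \frac{1}{5} \left(-30 + \frac{1}{5}\right) 9 \left(- \frac{1}{4}\right) = 2 \cdot \frac{1}{5} \left(- \frac{149}{5}\right) 9 \left(- \frac{1}{4}\right) = \left(- \frac{298}{25}\right) 9 \left(- \frac{1}{4}\right) = \left(- \frac{2682}{25}\right) \left(- \frac{1}{4}\right) = \frac{1341}{50}$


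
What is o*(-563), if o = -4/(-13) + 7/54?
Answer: -172841/702 ≈ -246.21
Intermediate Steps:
o = 307/702 (o = -4*(-1/13) + 7*(1/54) = 4/13 + 7/54 = 307/702 ≈ 0.43732)
o*(-563) = (307/702)*(-563) = -172841/702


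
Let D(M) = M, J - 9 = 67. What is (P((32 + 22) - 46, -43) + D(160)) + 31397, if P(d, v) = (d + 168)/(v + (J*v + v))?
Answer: 52921001/1677 ≈ 31557.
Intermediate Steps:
J = 76 (J = 9 + 67 = 76)
P(d, v) = (168 + d)/(78*v) (P(d, v) = (d + 168)/(v + (76*v + v)) = (168 + d)/(v + 77*v) = (168 + d)/((78*v)) = (168 + d)*(1/(78*v)) = (168 + d)/(78*v))
(P((32 + 22) - 46, -43) + D(160)) + 31397 = ((1/78)*(168 + ((32 + 22) - 46))/(-43) + 160) + 31397 = ((1/78)*(-1/43)*(168 + (54 - 46)) + 160) + 31397 = ((1/78)*(-1/43)*(168 + 8) + 160) + 31397 = ((1/78)*(-1/43)*176 + 160) + 31397 = (-88/1677 + 160) + 31397 = 268232/1677 + 31397 = 52921001/1677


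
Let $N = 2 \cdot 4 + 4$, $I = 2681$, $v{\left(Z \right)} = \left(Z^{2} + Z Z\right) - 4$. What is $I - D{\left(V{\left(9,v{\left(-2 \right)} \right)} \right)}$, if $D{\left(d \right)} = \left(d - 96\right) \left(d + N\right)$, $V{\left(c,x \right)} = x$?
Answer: $4153$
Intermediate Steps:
$v{\left(Z \right)} = -4 + 2 Z^{2}$ ($v{\left(Z \right)} = \left(Z^{2} + Z^{2}\right) - 4 = 2 Z^{2} - 4 = -4 + 2 Z^{2}$)
$N = 12$ ($N = 8 + 4 = 12$)
$D{\left(d \right)} = \left(-96 + d\right) \left(12 + d\right)$ ($D{\left(d \right)} = \left(d - 96\right) \left(d + 12\right) = \left(-96 + d\right) \left(12 + d\right)$)
$I - D{\left(V{\left(9,v{\left(-2 \right)} \right)} \right)} = 2681 - \left(-1152 + \left(-4 + 2 \left(-2\right)^{2}\right)^{2} - 84 \left(-4 + 2 \left(-2\right)^{2}\right)\right) = 2681 - \left(-1152 + \left(-4 + 2 \cdot 4\right)^{2} - 84 \left(-4 + 2 \cdot 4\right)\right) = 2681 - \left(-1152 + \left(-4 + 8\right)^{2} - 84 \left(-4 + 8\right)\right) = 2681 - \left(-1152 + 4^{2} - 336\right) = 2681 - \left(-1152 + 16 - 336\right) = 2681 - -1472 = 2681 + 1472 = 4153$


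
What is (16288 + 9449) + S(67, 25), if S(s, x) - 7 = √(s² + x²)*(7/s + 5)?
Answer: 25744 + 342*√5114/67 ≈ 26109.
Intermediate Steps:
S(s, x) = 7 + √(s² + x²)*(5 + 7/s) (S(s, x) = 7 + √(s² + x²)*(7/s + 5) = 7 + √(s² + x²)*(5 + 7/s))
(16288 + 9449) + S(67, 25) = (16288 + 9449) + (7 + 5*√(67² + 25²) + 7*√(67² + 25²)/67) = 25737 + (7 + 5*√(4489 + 625) + 7*(1/67)*√(4489 + 625)) = 25737 + (7 + 5*√5114 + 7*(1/67)*√5114) = 25737 + (7 + 5*√5114 + 7*√5114/67) = 25737 + (7 + 342*√5114/67) = 25744 + 342*√5114/67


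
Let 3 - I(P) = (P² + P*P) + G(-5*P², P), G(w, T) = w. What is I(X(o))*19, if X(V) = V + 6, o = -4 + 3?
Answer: 1482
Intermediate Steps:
o = -1
X(V) = 6 + V
I(P) = 3 + 3*P² (I(P) = 3 - ((P² + P*P) - 5*P²) = 3 - ((P² + P²) - 5*P²) = 3 - (2*P² - 5*P²) = 3 - (-3)*P² = 3 + 3*P²)
I(X(o))*19 = (3 + 3*(6 - 1)²)*19 = (3 + 3*5²)*19 = (3 + 3*25)*19 = (3 + 75)*19 = 78*19 = 1482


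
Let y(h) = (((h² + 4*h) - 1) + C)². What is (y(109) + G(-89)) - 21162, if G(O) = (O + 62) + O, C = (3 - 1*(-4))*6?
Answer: 152698886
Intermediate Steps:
C = 42 (C = (3 + 4)*6 = 7*6 = 42)
y(h) = (41 + h² + 4*h)² (y(h) = (((h² + 4*h) - 1) + 42)² = ((-1 + h² + 4*h) + 42)² = (41 + h² + 4*h)²)
G(O) = 62 + 2*O (G(O) = (62 + O) + O = 62 + 2*O)
(y(109) + G(-89)) - 21162 = ((41 + 109² + 4*109)² + (62 + 2*(-89))) - 21162 = ((41 + 11881 + 436)² + (62 - 178)) - 21162 = (12358² - 116) - 21162 = (152720164 - 116) - 21162 = 152720048 - 21162 = 152698886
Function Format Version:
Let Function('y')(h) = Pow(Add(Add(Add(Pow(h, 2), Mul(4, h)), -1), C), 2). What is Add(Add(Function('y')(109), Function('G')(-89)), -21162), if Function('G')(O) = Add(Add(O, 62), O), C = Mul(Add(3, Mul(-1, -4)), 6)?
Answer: 152698886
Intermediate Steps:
C = 42 (C = Mul(Add(3, 4), 6) = Mul(7, 6) = 42)
Function('y')(h) = Pow(Add(41, Pow(h, 2), Mul(4, h)), 2) (Function('y')(h) = Pow(Add(Add(Add(Pow(h, 2), Mul(4, h)), -1), 42), 2) = Pow(Add(Add(-1, Pow(h, 2), Mul(4, h)), 42), 2) = Pow(Add(41, Pow(h, 2), Mul(4, h)), 2))
Function('G')(O) = Add(62, Mul(2, O)) (Function('G')(O) = Add(Add(62, O), O) = Add(62, Mul(2, O)))
Add(Add(Function('y')(109), Function('G')(-89)), -21162) = Add(Add(Pow(Add(41, Pow(109, 2), Mul(4, 109)), 2), Add(62, Mul(2, -89))), -21162) = Add(Add(Pow(Add(41, 11881, 436), 2), Add(62, -178)), -21162) = Add(Add(Pow(12358, 2), -116), -21162) = Add(Add(152720164, -116), -21162) = Add(152720048, -21162) = 152698886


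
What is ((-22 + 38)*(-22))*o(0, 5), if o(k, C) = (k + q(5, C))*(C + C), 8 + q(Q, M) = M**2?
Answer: -59840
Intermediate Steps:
q(Q, M) = -8 + M**2
o(k, C) = 2*C*(-8 + k + C**2) (o(k, C) = (k + (-8 + C**2))*(C + C) = (-8 + k + C**2)*(2*C) = 2*C*(-8 + k + C**2))
((-22 + 38)*(-22))*o(0, 5) = ((-22 + 38)*(-22))*(2*5*(-8 + 0 + 5**2)) = (16*(-22))*(2*5*(-8 + 0 + 25)) = -704*5*17 = -352*170 = -59840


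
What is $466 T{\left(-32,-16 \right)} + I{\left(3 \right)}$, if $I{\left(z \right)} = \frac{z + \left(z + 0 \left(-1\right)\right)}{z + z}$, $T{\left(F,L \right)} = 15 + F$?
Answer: $-7921$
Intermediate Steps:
$I{\left(z \right)} = 1$ ($I{\left(z \right)} = \frac{z + \left(z + 0\right)}{2 z} = \left(z + z\right) \frac{1}{2 z} = 2 z \frac{1}{2 z} = 1$)
$466 T{\left(-32,-16 \right)} + I{\left(3 \right)} = 466 \left(15 - 32\right) + 1 = 466 \left(-17\right) + 1 = -7922 + 1 = -7921$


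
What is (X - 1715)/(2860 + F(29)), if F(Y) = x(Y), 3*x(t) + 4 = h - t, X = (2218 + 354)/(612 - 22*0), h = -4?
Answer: -261752/435693 ≈ -0.60077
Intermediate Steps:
X = 643/153 (X = 2572/(612 + 0) = 2572/612 = 2572*(1/612) = 643/153 ≈ 4.2026)
x(t) = -8/3 - t/3 (x(t) = -4/3 + (-4 - t)/3 = -4/3 + (-4/3 - t/3) = -8/3 - t/3)
F(Y) = -8/3 - Y/3
(X - 1715)/(2860 + F(29)) = (643/153 - 1715)/(2860 + (-8/3 - ⅓*29)) = -261752/(153*(2860 + (-8/3 - 29/3))) = -261752/(153*(2860 - 37/3)) = -261752/(153*8543/3) = -261752/153*3/8543 = -261752/435693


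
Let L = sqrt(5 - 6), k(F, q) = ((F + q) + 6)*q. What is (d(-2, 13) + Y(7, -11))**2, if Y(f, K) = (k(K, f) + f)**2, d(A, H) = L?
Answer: (441 + I)**2 ≈ 1.9448e+5 + 882.0*I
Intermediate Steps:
k(F, q) = q*(6 + F + q) (k(F, q) = (6 + F + q)*q = q*(6 + F + q))
L = I (L = sqrt(-1) = I ≈ 1.0*I)
d(A, H) = I
Y(f, K) = (f + f*(6 + K + f))**2 (Y(f, K) = (f*(6 + K + f) + f)**2 = (f + f*(6 + K + f))**2)
(d(-2, 13) + Y(7, -11))**2 = (I + 7**2*(7 - 11 + 7)**2)**2 = (I + 49*3**2)**2 = (I + 49*9)**2 = (I + 441)**2 = (441 + I)**2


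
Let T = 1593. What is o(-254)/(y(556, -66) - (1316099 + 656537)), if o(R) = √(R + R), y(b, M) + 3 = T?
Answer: -I*√127/985523 ≈ -1.1435e-5*I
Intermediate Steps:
y(b, M) = 1590 (y(b, M) = -3 + 1593 = 1590)
o(R) = √2*√R (o(R) = √(2*R) = √2*√R)
o(-254)/(y(556, -66) - (1316099 + 656537)) = (√2*√(-254))/(1590 - (1316099 + 656537)) = (√2*(I*√254))/(1590 - 1*1972636) = (2*I*√127)/(1590 - 1972636) = (2*I*√127)/(-1971046) = (2*I*√127)*(-1/1971046) = -I*√127/985523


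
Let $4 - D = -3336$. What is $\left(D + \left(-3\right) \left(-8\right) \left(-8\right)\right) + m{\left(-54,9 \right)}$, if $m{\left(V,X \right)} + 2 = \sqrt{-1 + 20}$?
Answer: $3146 + \sqrt{19} \approx 3150.4$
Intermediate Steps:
$D = 3340$ ($D = 4 - -3336 = 4 + 3336 = 3340$)
$m{\left(V,X \right)} = -2 + \sqrt{19}$ ($m{\left(V,X \right)} = -2 + \sqrt{-1 + 20} = -2 + \sqrt{19}$)
$\left(D + \left(-3\right) \left(-8\right) \left(-8\right)\right) + m{\left(-54,9 \right)} = \left(3340 + \left(-3\right) \left(-8\right) \left(-8\right)\right) - \left(2 - \sqrt{19}\right) = \left(3340 + 24 \left(-8\right)\right) - \left(2 - \sqrt{19}\right) = \left(3340 - 192\right) - \left(2 - \sqrt{19}\right) = 3148 - \left(2 - \sqrt{19}\right) = 3146 + \sqrt{19}$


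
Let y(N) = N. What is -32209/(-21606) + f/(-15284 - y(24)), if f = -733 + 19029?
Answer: 24437999/82686162 ≈ 0.29555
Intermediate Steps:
f = 18296
-32209/(-21606) + f/(-15284 - y(24)) = -32209/(-21606) + 18296/(-15284 - 1*24) = -32209*(-1/21606) + 18296/(-15284 - 24) = 32209/21606 + 18296/(-15308) = 32209/21606 + 18296*(-1/15308) = 32209/21606 - 4574/3827 = 24437999/82686162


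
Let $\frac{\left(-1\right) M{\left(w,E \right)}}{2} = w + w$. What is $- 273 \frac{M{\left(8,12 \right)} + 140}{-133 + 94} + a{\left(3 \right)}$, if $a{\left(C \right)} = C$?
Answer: $759$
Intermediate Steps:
$M{\left(w,E \right)} = - 4 w$ ($M{\left(w,E \right)} = - 2 \left(w + w\right) = - 2 \cdot 2 w = - 4 w$)
$- 273 \frac{M{\left(8,12 \right)} + 140}{-133 + 94} + a{\left(3 \right)} = - 273 \frac{\left(-4\right) 8 + 140}{-133 + 94} + 3 = - 273 \frac{-32 + 140}{-39} + 3 = - 273 \cdot 108 \left(- \frac{1}{39}\right) + 3 = \left(-273\right) \left(- \frac{36}{13}\right) + 3 = 756 + 3 = 759$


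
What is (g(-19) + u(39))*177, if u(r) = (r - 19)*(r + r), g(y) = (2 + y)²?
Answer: 327273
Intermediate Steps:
u(r) = 2*r*(-19 + r) (u(r) = (-19 + r)*(2*r) = 2*r*(-19 + r))
(g(-19) + u(39))*177 = ((2 - 19)² + 2*39*(-19 + 39))*177 = ((-17)² + 2*39*20)*177 = (289 + 1560)*177 = 1849*177 = 327273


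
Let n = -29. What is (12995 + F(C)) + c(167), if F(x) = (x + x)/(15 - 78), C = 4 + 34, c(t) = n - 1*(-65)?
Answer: 820877/63 ≈ 13030.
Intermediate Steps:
c(t) = 36 (c(t) = -29 - 1*(-65) = -29 + 65 = 36)
C = 38
F(x) = -2*x/63 (F(x) = (2*x)/(-63) = (2*x)*(-1/63) = -2*x/63)
(12995 + F(C)) + c(167) = (12995 - 2/63*38) + 36 = (12995 - 76/63) + 36 = 818609/63 + 36 = 820877/63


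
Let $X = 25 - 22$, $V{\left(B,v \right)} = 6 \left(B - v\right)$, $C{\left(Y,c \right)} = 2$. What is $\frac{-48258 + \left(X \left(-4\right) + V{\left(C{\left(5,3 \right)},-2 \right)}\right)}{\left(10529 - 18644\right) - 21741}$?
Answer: $\frac{8041}{4976} \approx 1.616$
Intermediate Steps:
$V{\left(B,v \right)} = - 6 v + 6 B$
$X = 3$ ($X = 25 - 22 = 3$)
$\frac{-48258 + \left(X \left(-4\right) + V{\left(C{\left(5,3 \right)},-2 \right)}\right)}{\left(10529 - 18644\right) - 21741} = \frac{-48258 + \left(3 \left(-4\right) + \left(\left(-6\right) \left(-2\right) + 6 \cdot 2\right)\right)}{\left(10529 - 18644\right) - 21741} = \frac{-48258 + \left(-12 + \left(12 + 12\right)\right)}{-8115 - 21741} = \frac{-48258 + \left(-12 + 24\right)}{-29856} = \left(-48258 + 12\right) \left(- \frac{1}{29856}\right) = \left(-48246\right) \left(- \frac{1}{29856}\right) = \frac{8041}{4976}$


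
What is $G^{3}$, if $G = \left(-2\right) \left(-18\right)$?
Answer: $46656$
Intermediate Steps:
$G = 36$
$G^{3} = 36^{3} = 46656$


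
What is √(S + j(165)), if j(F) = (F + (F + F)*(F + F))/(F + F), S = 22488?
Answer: √91274/2 ≈ 151.06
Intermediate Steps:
j(F) = (F + 4*F²)/(2*F) (j(F) = (F + (2*F)*(2*F))/((2*F)) = (F + 4*F²)*(1/(2*F)) = (F + 4*F²)/(2*F))
√(S + j(165)) = √(22488 + (½ + 2*165)) = √(22488 + (½ + 330)) = √(22488 + 661/2) = √(45637/2) = √91274/2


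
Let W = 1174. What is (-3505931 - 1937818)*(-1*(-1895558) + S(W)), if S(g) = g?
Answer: -10325332928268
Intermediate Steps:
(-3505931 - 1937818)*(-1*(-1895558) + S(W)) = (-3505931 - 1937818)*(-1*(-1895558) + 1174) = -5443749*(1895558 + 1174) = -5443749*1896732 = -10325332928268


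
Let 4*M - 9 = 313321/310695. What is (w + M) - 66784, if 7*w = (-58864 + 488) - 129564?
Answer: -29090394386/310695 ≈ -93630.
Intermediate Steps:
w = -187940/7 (w = ((-58864 + 488) - 129564)/7 = (-58376 - 129564)/7 = (⅐)*(-187940) = -187940/7 ≈ -26849.)
M = 777394/310695 (M = 9/4 + (313321/310695)/4 = 9/4 + (313321*(1/310695))/4 = 9/4 + (¼)*(313321/310695) = 9/4 + 313321/1242780 = 777394/310695 ≈ 2.5021)
(w + M) - 66784 = (-187940/7 + 777394/310695) - 66784 = -8340939506/310695 - 66784 = -29090394386/310695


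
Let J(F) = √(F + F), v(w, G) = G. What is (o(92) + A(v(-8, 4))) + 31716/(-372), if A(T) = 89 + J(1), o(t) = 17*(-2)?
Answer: -938/31 + √2 ≈ -28.844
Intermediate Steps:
o(t) = -34
J(F) = √2*√F (J(F) = √(2*F) = √2*√F)
A(T) = 89 + √2 (A(T) = 89 + √2*√1 = 89 + √2*1 = 89 + √2)
(o(92) + A(v(-8, 4))) + 31716/(-372) = (-34 + (89 + √2)) + 31716/(-372) = (55 + √2) + 31716*(-1/372) = (55 + √2) - 2643/31 = -938/31 + √2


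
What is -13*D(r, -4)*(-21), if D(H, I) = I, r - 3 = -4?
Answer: -1092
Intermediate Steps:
r = -1 (r = 3 - 4 = -1)
-13*D(r, -4)*(-21) = -13*(-4)*(-21) = 52*(-21) = -1092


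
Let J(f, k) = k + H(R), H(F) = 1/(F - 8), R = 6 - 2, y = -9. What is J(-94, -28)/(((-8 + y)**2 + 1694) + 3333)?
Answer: -113/21264 ≈ -0.0053141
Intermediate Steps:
R = 4
H(F) = 1/(-8 + F)
J(f, k) = -1/4 + k (J(f, k) = k + 1/(-8 + 4) = k + 1/(-4) = k - 1/4 = -1/4 + k)
J(-94, -28)/(((-8 + y)**2 + 1694) + 3333) = (-1/4 - 28)/(((-8 - 9)**2 + 1694) + 3333) = -113/(4*(((-17)**2 + 1694) + 3333)) = -113/(4*((289 + 1694) + 3333)) = -113/(4*(1983 + 3333)) = -113/4/5316 = -113/4*1/5316 = -113/21264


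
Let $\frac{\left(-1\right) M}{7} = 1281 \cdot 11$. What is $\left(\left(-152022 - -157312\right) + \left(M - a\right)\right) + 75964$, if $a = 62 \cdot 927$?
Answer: $-74857$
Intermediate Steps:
$M = -98637$ ($M = - 7 \cdot 1281 \cdot 11 = \left(-7\right) 14091 = -98637$)
$a = 57474$
$\left(\left(-152022 - -157312\right) + \left(M - a\right)\right) + 75964 = \left(\left(-152022 - -157312\right) - 156111\right) + 75964 = \left(\left(-152022 + 157312\right) - 156111\right) + 75964 = \left(5290 - 156111\right) + 75964 = -150821 + 75964 = -74857$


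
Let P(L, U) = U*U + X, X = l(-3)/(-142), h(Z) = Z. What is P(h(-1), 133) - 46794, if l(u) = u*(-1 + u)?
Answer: -2066461/71 ≈ -29105.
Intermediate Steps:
X = -6/71 (X = -3*(-1 - 3)/(-142) = -3*(-4)*(-1/142) = 12*(-1/142) = -6/71 ≈ -0.084507)
P(L, U) = -6/71 + U**2 (P(L, U) = U*U - 6/71 = U**2 - 6/71 = -6/71 + U**2)
P(h(-1), 133) - 46794 = (-6/71 + 133**2) - 46794 = (-6/71 + 17689) - 46794 = 1255913/71 - 46794 = -2066461/71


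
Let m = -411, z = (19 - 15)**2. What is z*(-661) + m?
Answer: -10987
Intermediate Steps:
z = 16 (z = 4**2 = 16)
z*(-661) + m = 16*(-661) - 411 = -10576 - 411 = -10987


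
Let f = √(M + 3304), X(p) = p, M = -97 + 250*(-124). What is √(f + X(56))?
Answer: √(56 + I*√27793) ≈ 10.767 + 7.7417*I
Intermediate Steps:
M = -31097 (M = -97 - 31000 = -31097)
f = I*√27793 (f = √(-31097 + 3304) = √(-27793) = I*√27793 ≈ 166.71*I)
√(f + X(56)) = √(I*√27793 + 56) = √(56 + I*√27793)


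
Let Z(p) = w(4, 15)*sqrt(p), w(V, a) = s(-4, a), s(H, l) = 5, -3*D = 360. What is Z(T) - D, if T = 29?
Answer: 120 + 5*sqrt(29) ≈ 146.93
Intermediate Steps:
D = -120 (D = -1/3*360 = -120)
w(V, a) = 5
Z(p) = 5*sqrt(p)
Z(T) - D = 5*sqrt(29) - 1*(-120) = 5*sqrt(29) + 120 = 120 + 5*sqrt(29)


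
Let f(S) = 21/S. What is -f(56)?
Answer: -3/8 ≈ -0.37500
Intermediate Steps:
-f(56) = -21/56 = -1*3/8 = -3/8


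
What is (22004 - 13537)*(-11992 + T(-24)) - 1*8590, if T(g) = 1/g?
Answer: -2437084963/24 ≈ -1.0155e+8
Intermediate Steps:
(22004 - 13537)*(-11992 + T(-24)) - 1*8590 = (22004 - 13537)*(-11992 + 1/(-24)) - 1*8590 = 8467*(-11992 - 1/24) - 8590 = 8467*(-287809/24) - 8590 = -2436878803/24 - 8590 = -2437084963/24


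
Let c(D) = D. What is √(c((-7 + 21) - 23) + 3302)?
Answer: √3293 ≈ 57.385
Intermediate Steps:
√(c((-7 + 21) - 23) + 3302) = √(((-7 + 21) - 23) + 3302) = √((14 - 23) + 3302) = √(-9 + 3302) = √3293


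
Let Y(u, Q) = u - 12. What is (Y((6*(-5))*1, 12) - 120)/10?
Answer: -81/5 ≈ -16.200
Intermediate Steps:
Y(u, Q) = -12 + u
(Y((6*(-5))*1, 12) - 120)/10 = ((-12 + (6*(-5))*1) - 120)/10 = ((-12 - 30*1) - 120)/10 = ((-12 - 30) - 120)/10 = (-42 - 120)/10 = (⅒)*(-162) = -81/5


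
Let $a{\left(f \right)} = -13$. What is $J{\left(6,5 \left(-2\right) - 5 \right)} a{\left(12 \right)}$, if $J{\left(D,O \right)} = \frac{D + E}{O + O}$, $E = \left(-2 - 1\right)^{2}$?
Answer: $\frac{13}{2} \approx 6.5$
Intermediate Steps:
$E = 9$ ($E = \left(-3\right)^{2} = 9$)
$J{\left(D,O \right)} = \frac{9 + D}{2 O}$ ($J{\left(D,O \right)} = \frac{D + 9}{O + O} = \frac{9 + D}{2 O}$)
$J{\left(6,5 \left(-2\right) - 5 \right)} a{\left(12 \right)} = \frac{9 + 6}{2 \left(5 \left(-2\right) - 5\right)} \left(-13\right) = \frac{1}{2} \frac{1}{-10 - 5} \cdot 15 \left(-13\right) = \frac{1}{2} \frac{1}{-15} \cdot 15 \left(-13\right) = \frac{1}{2} \left(- \frac{1}{15}\right) 15 \left(-13\right) = \left(- \frac{1}{2}\right) \left(-13\right) = \frac{13}{2}$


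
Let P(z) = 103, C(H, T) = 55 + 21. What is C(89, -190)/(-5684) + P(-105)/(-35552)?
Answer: -821851/50519392 ≈ -0.016268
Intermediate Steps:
C(H, T) = 76
C(89, -190)/(-5684) + P(-105)/(-35552) = 76/(-5684) + 103/(-35552) = 76*(-1/5684) + 103*(-1/35552) = -19/1421 - 103/35552 = -821851/50519392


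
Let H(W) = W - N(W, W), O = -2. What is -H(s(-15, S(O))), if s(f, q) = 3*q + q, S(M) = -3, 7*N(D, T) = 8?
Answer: 92/7 ≈ 13.143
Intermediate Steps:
N(D, T) = 8/7 (N(D, T) = (⅐)*8 = 8/7)
s(f, q) = 4*q
H(W) = -8/7 + W (H(W) = W - 1*8/7 = W - 8/7 = -8/7 + W)
-H(s(-15, S(O))) = -(-8/7 + 4*(-3)) = -(-8/7 - 12) = -1*(-92/7) = 92/7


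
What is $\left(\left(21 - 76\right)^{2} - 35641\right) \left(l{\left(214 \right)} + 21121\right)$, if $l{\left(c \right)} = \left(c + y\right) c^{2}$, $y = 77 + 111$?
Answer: $-601149181608$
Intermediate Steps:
$y = 188$
$l{\left(c \right)} = c^{2} \left(188 + c\right)$ ($l{\left(c \right)} = \left(c + 188\right) c^{2} = \left(188 + c\right) c^{2} = c^{2} \left(188 + c\right)$)
$\left(\left(21 - 76\right)^{2} - 35641\right) \left(l{\left(214 \right)} + 21121\right) = \left(\left(21 - 76\right)^{2} - 35641\right) \left(214^{2} \left(188 + 214\right) + 21121\right) = \left(\left(-55\right)^{2} - 35641\right) \left(45796 \cdot 402 + 21121\right) = \left(3025 - 35641\right) \left(18409992 + 21121\right) = \left(-32616\right) 18431113 = -601149181608$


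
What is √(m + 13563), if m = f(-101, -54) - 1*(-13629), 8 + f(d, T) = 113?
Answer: 9*√337 ≈ 165.22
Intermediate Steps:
f(d, T) = 105 (f(d, T) = -8 + 113 = 105)
m = 13734 (m = 105 - 1*(-13629) = 105 + 13629 = 13734)
√(m + 13563) = √(13734 + 13563) = √27297 = 9*√337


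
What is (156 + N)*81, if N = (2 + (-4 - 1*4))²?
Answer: 15552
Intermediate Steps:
N = 36 (N = (2 + (-4 - 4))² = (2 - 8)² = (-6)² = 36)
(156 + N)*81 = (156 + 36)*81 = 192*81 = 15552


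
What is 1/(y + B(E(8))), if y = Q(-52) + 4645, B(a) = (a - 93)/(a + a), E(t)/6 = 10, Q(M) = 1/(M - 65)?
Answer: 4680/21737273 ≈ 0.00021530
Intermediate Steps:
Q(M) = 1/(-65 + M)
E(t) = 60 (E(t) = 6*10 = 60)
B(a) = (-93 + a)/(2*a) (B(a) = (-93 + a)/((2*a)) = (-93 + a)*(1/(2*a)) = (-93 + a)/(2*a))
y = 543464/117 (y = 1/(-65 - 52) + 4645 = 1/(-117) + 4645 = -1/117 + 4645 = 543464/117 ≈ 4645.0)
1/(y + B(E(8))) = 1/(543464/117 + (½)*(-93 + 60)/60) = 1/(543464/117 + (½)*(1/60)*(-33)) = 1/(543464/117 - 11/40) = 1/(21737273/4680) = 4680/21737273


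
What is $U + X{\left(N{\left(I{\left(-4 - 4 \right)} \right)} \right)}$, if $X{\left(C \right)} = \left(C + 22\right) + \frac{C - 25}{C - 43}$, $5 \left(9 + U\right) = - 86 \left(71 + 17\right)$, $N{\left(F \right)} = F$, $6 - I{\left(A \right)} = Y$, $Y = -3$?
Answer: $- \frac{126746}{85} \approx -1491.1$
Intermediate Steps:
$I{\left(A \right)} = 9$ ($I{\left(A \right)} = 6 - -3 = 6 + 3 = 9$)
$U = - \frac{7613}{5}$ ($U = -9 + \frac{\left(-86\right) \left(71 + 17\right)}{5} = -9 + \frac{\left(-86\right) 88}{5} = -9 + \frac{1}{5} \left(-7568\right) = -9 - \frac{7568}{5} = - \frac{7613}{5} \approx -1522.6$)
$X{\left(C \right)} = 22 + C + \frac{-25 + C}{-43 + C}$ ($X{\left(C \right)} = \left(22 + C\right) + \frac{-25 + C}{-43 + C} = 22 + C + \frac{-25 + C}{-43 + C}$)
$U + X{\left(N{\left(I{\left(-4 - 4 \right)} \right)} \right)} = - \frac{7613}{5} + \frac{-971 + 9^{2} - 180}{-43 + 9} = - \frac{7613}{5} + \frac{-971 + 81 - 180}{-34} = - \frac{7613}{5} - - \frac{535}{17} = - \frac{7613}{5} + \frac{535}{17} = - \frac{126746}{85}$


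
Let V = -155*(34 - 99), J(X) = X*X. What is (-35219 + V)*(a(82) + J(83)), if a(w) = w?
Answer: -175278824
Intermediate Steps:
J(X) = X²
V = 10075 (V = -155*(-65) = 10075)
(-35219 + V)*(a(82) + J(83)) = (-35219 + 10075)*(82 + 83²) = -25144*(82 + 6889) = -25144*6971 = -175278824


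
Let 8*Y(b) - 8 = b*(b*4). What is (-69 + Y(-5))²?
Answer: 12321/4 ≈ 3080.3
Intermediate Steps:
Y(b) = 1 + b²/2 (Y(b) = 1 + (b*(b*4))/8 = 1 + (b*(4*b))/8 = 1 + (4*b²)/8 = 1 + b²/2)
(-69 + Y(-5))² = (-69 + (1 + (½)*(-5)²))² = (-69 + (1 + (½)*25))² = (-69 + (1 + 25/2))² = (-69 + 27/2)² = (-111/2)² = 12321/4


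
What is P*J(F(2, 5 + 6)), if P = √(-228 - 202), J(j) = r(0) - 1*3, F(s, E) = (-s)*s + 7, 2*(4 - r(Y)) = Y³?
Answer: I*√430 ≈ 20.736*I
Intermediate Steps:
r(Y) = 4 - Y³/2
F(s, E) = 7 - s² (F(s, E) = -s² + 7 = 7 - s²)
J(j) = 1 (J(j) = (4 - ½*0³) - 1*3 = (4 - ½*0) - 3 = (4 + 0) - 3 = 4 - 3 = 1)
P = I*√430 (P = √(-430) = I*√430 ≈ 20.736*I)
P*J(F(2, 5 + 6)) = (I*√430)*1 = I*√430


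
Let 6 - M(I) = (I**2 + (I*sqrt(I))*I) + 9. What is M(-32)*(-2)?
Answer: 2054 + 8192*I*sqrt(2) ≈ 2054.0 + 11585.0*I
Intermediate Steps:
M(I) = -3 - I**2 - I**(5/2) (M(I) = 6 - ((I**2 + (I*sqrt(I))*I) + 9) = 6 - ((I**2 + I**(3/2)*I) + 9) = 6 - ((I**2 + I**(5/2)) + 9) = 6 - (9 + I**2 + I**(5/2)) = 6 + (-9 - I**2 - I**(5/2)) = -3 - I**2 - I**(5/2))
M(-32)*(-2) = (-3 - 1*(-32)**2 - (-32)**(5/2))*(-2) = (-3 - 1*1024 - 4096*I*sqrt(2))*(-2) = (-3 - 1024 - 4096*I*sqrt(2))*(-2) = (-1027 - 4096*I*sqrt(2))*(-2) = 2054 + 8192*I*sqrt(2)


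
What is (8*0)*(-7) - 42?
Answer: -42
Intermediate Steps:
(8*0)*(-7) - 42 = 0*(-7) - 42 = 0 - 42 = -42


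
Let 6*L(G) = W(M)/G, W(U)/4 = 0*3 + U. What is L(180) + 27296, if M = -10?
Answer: 736991/27 ≈ 27296.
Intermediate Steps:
W(U) = 4*U (W(U) = 4*(0*3 + U) = 4*(0 + U) = 4*U)
L(G) = -20/(3*G) (L(G) = ((4*(-10))/G)/6 = (-40/G)/6 = -20/(3*G))
L(180) + 27296 = -20/3/180 + 27296 = -20/3*1/180 + 27296 = -1/27 + 27296 = 736991/27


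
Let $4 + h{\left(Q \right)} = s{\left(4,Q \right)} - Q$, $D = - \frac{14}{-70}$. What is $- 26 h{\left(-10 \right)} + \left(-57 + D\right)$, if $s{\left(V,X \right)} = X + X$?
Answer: $\frac{1536}{5} \approx 307.2$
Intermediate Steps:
$s{\left(V,X \right)} = 2 X$
$D = \frac{1}{5}$ ($D = \left(-14\right) \left(- \frac{1}{70}\right) = \frac{1}{5} \approx 0.2$)
$h{\left(Q \right)} = -4 + Q$ ($h{\left(Q \right)} = -4 + \left(2 Q - Q\right) = -4 + Q$)
$- 26 h{\left(-10 \right)} + \left(-57 + D\right) = - 26 \left(-4 - 10\right) + \left(-57 + \frac{1}{5}\right) = \left(-26\right) \left(-14\right) - \frac{284}{5} = 364 - \frac{284}{5} = \frac{1536}{5}$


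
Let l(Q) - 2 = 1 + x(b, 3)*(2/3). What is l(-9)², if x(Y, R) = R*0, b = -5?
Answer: 9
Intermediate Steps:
x(Y, R) = 0
l(Q) = 3 (l(Q) = 2 + (1 + 0*(2/3)) = 2 + (1 + 0*(2*(⅓))) = 2 + (1 + 0*(⅔)) = 2 + (1 + 0) = 2 + 1 = 3)
l(-9)² = 3² = 9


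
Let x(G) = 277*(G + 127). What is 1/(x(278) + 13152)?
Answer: 1/125337 ≈ 7.9785e-6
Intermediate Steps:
x(G) = 35179 + 277*G (x(G) = 277*(127 + G) = 35179 + 277*G)
1/(x(278) + 13152) = 1/((35179 + 277*278) + 13152) = 1/((35179 + 77006) + 13152) = 1/(112185 + 13152) = 1/125337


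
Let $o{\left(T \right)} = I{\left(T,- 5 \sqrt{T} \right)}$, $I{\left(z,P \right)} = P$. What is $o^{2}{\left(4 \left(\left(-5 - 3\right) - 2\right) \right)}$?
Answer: $-1000$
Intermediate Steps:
$o{\left(T \right)} = - 5 \sqrt{T}$
$o^{2}{\left(4 \left(\left(-5 - 3\right) - 2\right) \right)} = \left(- 5 \sqrt{4 \left(\left(-5 - 3\right) - 2\right)}\right)^{2} = \left(- 5 \sqrt{4 \left(-8 - 2\right)}\right)^{2} = \left(- 5 \sqrt{4 \left(-10\right)}\right)^{2} = \left(- 5 \sqrt{-40}\right)^{2} = \left(- 5 \cdot 2 i \sqrt{10}\right)^{2} = \left(- 10 i \sqrt{10}\right)^{2} = -1000$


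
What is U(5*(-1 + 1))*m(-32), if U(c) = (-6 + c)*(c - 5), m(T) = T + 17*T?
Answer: -17280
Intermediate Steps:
m(T) = 18*T
U(c) = (-6 + c)*(-5 + c)
U(5*(-1 + 1))*m(-32) = (30 + (5*(-1 + 1))² - 55*(-1 + 1))*(18*(-32)) = (30 + (5*0)² - 55*0)*(-576) = (30 + 0² - 11*0)*(-576) = (30 + 0 + 0)*(-576) = 30*(-576) = -17280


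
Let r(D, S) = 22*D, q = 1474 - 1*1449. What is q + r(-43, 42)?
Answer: -921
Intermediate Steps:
q = 25 (q = 1474 - 1449 = 25)
q + r(-43, 42) = 25 + 22*(-43) = 25 - 946 = -921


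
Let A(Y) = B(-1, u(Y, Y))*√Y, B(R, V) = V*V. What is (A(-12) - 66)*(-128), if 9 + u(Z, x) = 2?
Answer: 8448 - 12544*I*√3 ≈ 8448.0 - 21727.0*I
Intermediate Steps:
u(Z, x) = -7 (u(Z, x) = -9 + 2 = -7)
B(R, V) = V²
A(Y) = 49*√Y (A(Y) = (-7)²*√Y = 49*√Y)
(A(-12) - 66)*(-128) = (49*√(-12) - 66)*(-128) = (49*(2*I*√3) - 66)*(-128) = (98*I*√3 - 66)*(-128) = (-66 + 98*I*√3)*(-128) = 8448 - 12544*I*√3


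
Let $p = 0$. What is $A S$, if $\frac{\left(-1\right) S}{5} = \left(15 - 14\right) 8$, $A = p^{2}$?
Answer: $0$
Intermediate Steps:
$A = 0$ ($A = 0^{2} = 0$)
$S = -40$ ($S = - 5 \left(15 - 14\right) 8 = - 5 \cdot 1 \cdot 8 = \left(-5\right) 8 = -40$)
$A S = 0 \left(-40\right) = 0$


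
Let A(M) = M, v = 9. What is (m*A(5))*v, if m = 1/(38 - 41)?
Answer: -15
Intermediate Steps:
m = -⅓ (m = 1/(-3) = -⅓ ≈ -0.33333)
(m*A(5))*v = -⅓*5*9 = -5/3*9 = -15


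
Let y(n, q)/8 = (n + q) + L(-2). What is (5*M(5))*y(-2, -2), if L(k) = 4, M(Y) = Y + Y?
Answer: 0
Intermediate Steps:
M(Y) = 2*Y
y(n, q) = 32 + 8*n + 8*q (y(n, q) = 8*((n + q) + 4) = 8*(4 + n + q) = 32 + 8*n + 8*q)
(5*M(5))*y(-2, -2) = (5*(2*5))*(32 + 8*(-2) + 8*(-2)) = (5*10)*(32 - 16 - 16) = 50*0 = 0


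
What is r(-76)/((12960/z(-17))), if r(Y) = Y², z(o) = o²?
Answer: 104329/810 ≈ 128.80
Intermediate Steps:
r(-76)/((12960/z(-17))) = (-76)²/((12960/((-17)²))) = 5776/((12960/289)) = 5776/((12960*(1/289))) = 5776/(12960/289) = 5776*(289/12960) = 104329/810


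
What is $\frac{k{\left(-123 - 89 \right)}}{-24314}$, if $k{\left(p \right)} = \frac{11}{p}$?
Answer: $\frac{11}{5154568} \approx 2.134 \cdot 10^{-6}$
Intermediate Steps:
$\frac{k{\left(-123 - 89 \right)}}{-24314} = \frac{11 \frac{1}{-123 - 89}}{-24314} = \frac{11}{-123 - 89} \left(- \frac{1}{24314}\right) = \frac{11}{-212} \left(- \frac{1}{24314}\right) = 11 \left(- \frac{1}{212}\right) \left(- \frac{1}{24314}\right) = \left(- \frac{11}{212}\right) \left(- \frac{1}{24314}\right) = \frac{11}{5154568}$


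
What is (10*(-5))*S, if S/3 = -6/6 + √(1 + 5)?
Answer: 150 - 150*√6 ≈ -217.42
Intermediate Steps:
S = -3 + 3*√6 (S = 3*(-6/6 + √(1 + 5)) = 3*(-6/6 + √6) = 3*(-3*⅓ + √6) = 3*(-1 + √6) = -3 + 3*√6 ≈ 4.3485)
(10*(-5))*S = (10*(-5))*(-3 + 3*√6) = -50*(-3 + 3*√6) = 150 - 150*√6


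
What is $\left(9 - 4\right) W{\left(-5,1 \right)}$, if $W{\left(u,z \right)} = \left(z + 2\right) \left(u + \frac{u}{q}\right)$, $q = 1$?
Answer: $-150$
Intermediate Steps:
$W{\left(u,z \right)} = 2 u \left(2 + z\right)$ ($W{\left(u,z \right)} = \left(z + 2\right) \left(u + \frac{u}{1}\right) = \left(2 + z\right) \left(u + u 1\right) = \left(2 + z\right) \left(u + u\right) = \left(2 + z\right) 2 u = 2 u \left(2 + z\right)$)
$\left(9 - 4\right) W{\left(-5,1 \right)} = \left(9 - 4\right) 2 \left(-5\right) \left(2 + 1\right) = 5 \cdot 2 \left(-5\right) 3 = 5 \left(-30\right) = -150$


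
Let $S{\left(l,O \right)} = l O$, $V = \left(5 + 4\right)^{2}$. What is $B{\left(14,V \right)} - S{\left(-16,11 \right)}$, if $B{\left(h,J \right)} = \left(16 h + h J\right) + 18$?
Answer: $1552$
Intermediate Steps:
$V = 81$ ($V = 9^{2} = 81$)
$S{\left(l,O \right)} = O l$
$B{\left(h,J \right)} = 18 + 16 h + J h$ ($B{\left(h,J \right)} = \left(16 h + J h\right) + 18 = 18 + 16 h + J h$)
$B{\left(14,V \right)} - S{\left(-16,11 \right)} = \left(18 + 16 \cdot 14 + 81 \cdot 14\right) - 11 \left(-16\right) = \left(18 + 224 + 1134\right) - -176 = 1376 + 176 = 1552$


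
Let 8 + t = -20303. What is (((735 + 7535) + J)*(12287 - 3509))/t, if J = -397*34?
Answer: 2415336/1069 ≈ 2259.4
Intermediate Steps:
t = -20311 (t = -8 - 20303 = -20311)
J = -13498
(((735 + 7535) + J)*(12287 - 3509))/t = (((735 + 7535) - 13498)*(12287 - 3509))/(-20311) = ((8270 - 13498)*8778)*(-1/20311) = -5228*8778*(-1/20311) = -45891384*(-1/20311) = 2415336/1069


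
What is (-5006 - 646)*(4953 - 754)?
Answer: -23732748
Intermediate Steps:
(-5006 - 646)*(4953 - 754) = -5652*4199 = -23732748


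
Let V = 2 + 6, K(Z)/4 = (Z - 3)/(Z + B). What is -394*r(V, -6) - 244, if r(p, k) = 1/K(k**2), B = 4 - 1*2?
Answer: -11795/33 ≈ -357.42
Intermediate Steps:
B = 2 (B = 4 - 2 = 2)
K(Z) = 4*(-3 + Z)/(2 + Z) (K(Z) = 4*((Z - 3)/(Z + 2)) = 4*((-3 + Z)/(2 + Z)) = 4*(-3 + Z)/(2 + Z))
V = 8
r(p, k) = (2 + k**2)/(4*(-3 + k**2)) (r(p, k) = 1/(4*(-3 + k**2)/(2 + k**2)) = (2 + k**2)/(4*(-3 + k**2)))
-394*r(V, -6) - 244 = -197*(2 + (-6)**2)/(2*(-3 + (-6)**2)) - 244 = -197*(2 + 36)/(2*(-3 + 36)) - 244 = -197*38/(2*33) - 244 = -394*19/66 - 244 = -3743/33 - 244 = -11795/33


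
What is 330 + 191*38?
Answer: 7588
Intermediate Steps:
330 + 191*38 = 330 + 7258 = 7588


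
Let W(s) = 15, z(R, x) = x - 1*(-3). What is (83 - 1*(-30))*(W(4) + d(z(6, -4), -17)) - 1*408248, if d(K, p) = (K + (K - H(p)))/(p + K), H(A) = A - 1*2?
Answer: -7319875/18 ≈ -4.0666e+5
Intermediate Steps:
H(A) = -2 + A (H(A) = A - 2 = -2 + A)
z(R, x) = 3 + x (z(R, x) = x + 3 = 3 + x)
d(K, p) = (2 - p + 2*K)/(K + p) (d(K, p) = (K + (K - (-2 + p)))/(p + K) = (K + (K + (2 - p)))/(K + p) = (K + (2 + K - p))/(K + p) = (2 - p + 2*K)/(K + p))
(83 - 1*(-30))*(W(4) + d(z(6, -4), -17)) - 1*408248 = (83 - 1*(-30))*(15 + (2 - 1*(-17) + 2*(3 - 4))/((3 - 4) - 17)) - 1*408248 = (83 + 30)*(15 + (2 + 17 + 2*(-1))/(-1 - 17)) - 408248 = 113*(15 + (2 + 17 - 2)/(-18)) - 408248 = 113*(15 - 1/18*17) - 408248 = 113*(15 - 17/18) - 408248 = 113*(253/18) - 408248 = 28589/18 - 408248 = -7319875/18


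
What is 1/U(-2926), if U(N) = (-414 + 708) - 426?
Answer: -1/132 ≈ -0.0075758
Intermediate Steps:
U(N) = -132 (U(N) = 294 - 426 = -132)
1/U(-2926) = 1/(-132) = -1/132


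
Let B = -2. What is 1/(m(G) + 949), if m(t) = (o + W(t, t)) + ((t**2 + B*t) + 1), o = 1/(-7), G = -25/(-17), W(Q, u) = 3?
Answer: 2023/1926055 ≈ 0.0010503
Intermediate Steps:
G = 25/17 (G = -25*(-1/17) = 25/17 ≈ 1.4706)
o = -1/7 (o = 1*(-1/7) = -1/7 ≈ -0.14286)
m(t) = 27/7 + t**2 - 2*t (m(t) = (-1/7 + 3) + ((t**2 - 2*t) + 1) = 20/7 + (1 + t**2 - 2*t) = 27/7 + t**2 - 2*t)
1/(m(G) + 949) = 1/((27/7 + (25/17)**2 - 2*25/17) + 949) = 1/((27/7 + 625/289 - 50/17) + 949) = 1/(6228/2023 + 949) = 1/(1926055/2023) = 2023/1926055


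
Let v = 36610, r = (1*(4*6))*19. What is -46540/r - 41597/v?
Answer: -107674852/1043385 ≈ -103.20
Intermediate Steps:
r = 456 (r = (1*24)*19 = 24*19 = 456)
-46540/r - 41597/v = -46540/456 - 41597/36610 = -46540*1/456 - 41597*1/36610 = -11635/114 - 41597/36610 = -107674852/1043385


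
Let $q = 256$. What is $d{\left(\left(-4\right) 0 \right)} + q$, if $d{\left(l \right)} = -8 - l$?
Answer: $248$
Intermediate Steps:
$d{\left(\left(-4\right) 0 \right)} + q = \left(-8 - \left(-4\right) 0\right) + 256 = \left(-8 - 0\right) + 256 = \left(-8 + 0\right) + 256 = -8 + 256 = 248$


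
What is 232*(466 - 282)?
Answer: 42688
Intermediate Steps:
232*(466 - 282) = 232*184 = 42688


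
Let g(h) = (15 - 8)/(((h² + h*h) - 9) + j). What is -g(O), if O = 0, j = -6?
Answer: 7/15 ≈ 0.46667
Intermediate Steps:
g(h) = 7/(-15 + 2*h²) (g(h) = (15 - 8)/(((h² + h*h) - 9) - 6) = 7/(((h² + h²) - 9) - 6) = 7/((2*h² - 9) - 6) = 7/((-9 + 2*h²) - 6) = 7/(-15 + 2*h²))
-g(O) = -7/(-15 + 2*0²) = -7/(-15 + 2*0) = -7/(-15 + 0) = -7/(-15) = -7*(-1)/15 = -1*(-7/15) = 7/15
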